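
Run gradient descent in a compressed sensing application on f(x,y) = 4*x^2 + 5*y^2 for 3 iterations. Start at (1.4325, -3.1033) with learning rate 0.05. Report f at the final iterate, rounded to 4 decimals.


Gradient descent on f(x,y) = 4*x^2 + 5*y^2.
Starting point: (1.4325, -3.1033), alpha = 0.05
Step 1: grad_x = 2*4*1.4325 = 11.46, grad_y = 2*5*-3.1033 = -31.033
  x_1 = 1.4325 - 0.05*11.46 = 0.8595
  y_1 = -3.1033 - 0.05*-31.033 = -1.5517
Step 2: grad_x = 2*4*0.8595 = 6.876, grad_y = 2*5*-1.5517 = -15.5165
  x_2 = 0.8595 - 0.05*6.876 = 0.5157
  y_2 = -1.5517 - 0.05*-15.5165 = -0.7758
Step 3: grad_x = 2*4*0.5157 = 4.1256, grad_y = 2*5*-0.7758 = -7.7583
  x_3 = 0.5157 - 0.05*4.1256 = 0.3094
  y_3 = -0.7758 - 0.05*-7.7583 = -0.3879
f(0.3094, -0.3879) = 4*0.3094^2 + 5*(-0.3879)^2 = 1.1353


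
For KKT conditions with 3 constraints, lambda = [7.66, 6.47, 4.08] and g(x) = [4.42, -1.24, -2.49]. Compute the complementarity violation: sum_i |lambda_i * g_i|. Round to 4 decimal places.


KKT complementary slackness check:
lambda_1 * g_1 = 7.66 * 4.42 = 33.8572
lambda_2 * g_2 = 6.47 * -1.24 = -8.0228
lambda_3 * g_3 = 4.08 * -2.49 = -10.1592
Total violation = 33.8572 + 8.0228 + 10.1592 = 52.0392


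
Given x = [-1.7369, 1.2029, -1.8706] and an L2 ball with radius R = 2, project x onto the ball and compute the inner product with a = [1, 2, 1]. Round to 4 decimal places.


Step 1: Compute ||x|| (intermediates to 6 decimals).
||x|| = sqrt((-1.7369)^2 + 1.2029^2 + (-1.8706)^2) = 2.821867
Step 2: Project.
Since ||x|| > R, scale = R/||x|| = 2/2.821867 = 0.708751, proj(x) = scale * x
proj(x) = [-1.23103, 0.852557, -1.32579]
Step 3: Dot product.
a^T * proj(x) = 1*(-1.23103) + 2*0.852557 + 1*(-1.32579) = -0.8517


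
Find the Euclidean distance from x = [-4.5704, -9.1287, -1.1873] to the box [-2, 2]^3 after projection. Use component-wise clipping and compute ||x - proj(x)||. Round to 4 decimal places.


Project each component onto [-2, 2].
clip(-4.5704) = -2.0, clip(-9.1287) = -2.0, clip(-1.1873) = -1.1873
Projection = [-2.0, -2.0, -1.1873]
Squared diffs: [6.607, 50.8184, 0.0]
Distance = sqrt(57.4254) = 7.5779


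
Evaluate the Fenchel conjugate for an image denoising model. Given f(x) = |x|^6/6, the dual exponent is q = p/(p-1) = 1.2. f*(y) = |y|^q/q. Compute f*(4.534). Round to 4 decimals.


The conjugate exponent q satisfies 1/p + 1/q = 1.
p = 6, so q = 6/(6 - 1) = 1.2
|y|^q = 4.534^1.2 = 6.1345
f*(4.534) = 6.1345 / 1.2 = 5.1121


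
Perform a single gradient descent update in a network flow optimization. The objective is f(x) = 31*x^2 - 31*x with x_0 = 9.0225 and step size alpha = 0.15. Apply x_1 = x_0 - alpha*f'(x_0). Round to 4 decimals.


We compute the gradient at x_0 and apply the update.
f'(x) = 62*x - 31
f'(9.0225) = 62*9.0225 - 31 = 528.395
x_1 = 9.0225 - 0.15*528.395 = -70.2368


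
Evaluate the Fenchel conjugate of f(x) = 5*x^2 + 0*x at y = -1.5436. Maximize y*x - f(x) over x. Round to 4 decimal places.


f*(y) = sup_x {y*x - a*x^2 - b*x} = sup_x {(y-b)*x - a*x^2}
FOC: (y - b) - 2a*x = 0 => x* = (y - b)/(2a)
x* = (-1.5436 - 0)/(2*5) = -0.1544
f*(-1.5436) = (y-b)^2/(4a) = (-1.5436 - 0)^2/(4*5)
= 2.3827/20 = 0.1191


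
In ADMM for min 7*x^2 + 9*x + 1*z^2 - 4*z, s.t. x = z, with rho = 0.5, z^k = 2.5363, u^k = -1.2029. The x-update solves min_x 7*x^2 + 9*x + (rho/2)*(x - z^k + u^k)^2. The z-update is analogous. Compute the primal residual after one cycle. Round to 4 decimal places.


ADMM iteration with rho = 0.5, z^k = 2.5363, u^k = -1.2029
Step 1: x-update.
Minimize 7*x^2 + 9*x + (0.5/2)*(x - 2.5363 - 1.2029)^2
FOC: (2*7 + 0.5)*x = -9 + 0.5*(2.5363 + 1.2029)
x^{k+1} = -0.4918
Step 2: z-update.
Minimize 1*z^2 - 4*z + (0.5/2)*(-0.4918 - z - 1.2029)^2
FOC: (2*1 + 0.5)*z = 4 + 0.5*(-0.4918 - 1.2029)
z^{k+1} = 1.2611
Step 3: u-update.
u^{k+1} = -1.2029 - 0.4918 - 1.2611 = -2.9557
Step 4: Primal residual = |-0.4918 - 1.2611| = 1.7528


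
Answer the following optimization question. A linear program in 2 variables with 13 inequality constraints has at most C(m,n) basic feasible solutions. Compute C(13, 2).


Each vertex corresponds to some choice of n active constraints out of m, so the number of vertices is at most C(m, n) = m! / (n!(m-n)!).
m = 13, n = 2
Numerator: 13 * 12
Denominator: 2! = 2
C(13, 2) = 78


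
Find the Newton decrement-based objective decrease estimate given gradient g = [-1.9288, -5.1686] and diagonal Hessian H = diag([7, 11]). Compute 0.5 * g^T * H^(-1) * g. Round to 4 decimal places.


Step 1: H is diagonal, so H^(-1) * g = [-0.2755, -0.4699].
Step 2: g^T H^(-1) g = sum_i g_i^2 / H_ii
  = (-1.9288)^2/7 + (-5.1686)^2/11
  = 0.5315 + 2.4286 = 2.9601
Step 3: Objective decrease = 0.5 * g^T H^(-1) g = 1.48


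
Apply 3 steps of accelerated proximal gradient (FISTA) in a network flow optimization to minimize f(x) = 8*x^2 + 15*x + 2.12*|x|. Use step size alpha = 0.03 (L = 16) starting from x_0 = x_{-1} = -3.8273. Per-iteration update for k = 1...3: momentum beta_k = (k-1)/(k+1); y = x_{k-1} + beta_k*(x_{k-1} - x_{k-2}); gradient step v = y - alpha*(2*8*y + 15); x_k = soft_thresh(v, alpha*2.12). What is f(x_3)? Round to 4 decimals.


FISTA on f(x) = 8*x^2 + 15*x + 2.12*|x|
L = 16, alpha = 0.03
Iteration 1: beta = 0.0, y = -3.8273 + 0.0*(-3.8273 + 3.8273) = -3.8273
  grad(y) = -46.2368, v = y - alpha*grad = -2.4402
  prox(v) = soft_thresh(-2.4402, 0.0636) = -2.3766
Iteration 2: beta = 0.3333, y = -2.3766 + 0.3333*(-2.3766 + 3.8273) = -1.893
  grad(y) = -15.2884, v = y - alpha*grad = -1.4344
  prox(v) = soft_thresh(-1.4344, 0.0636) = -1.3708
Iteration 3: beta = 0.5, y = -1.3708 + 0.5*(-1.3708 + 2.3766) = -0.8679
  grad(y) = 1.1142, v = y - alpha*grad = -0.9013
  prox(v) = soft_thresh(-0.9013, 0.0636) = -0.8377
f(x_3) = 8*(-0.8377)^2 + 15*(-0.8377) + 2.12*|-0.8377| = -5.1757


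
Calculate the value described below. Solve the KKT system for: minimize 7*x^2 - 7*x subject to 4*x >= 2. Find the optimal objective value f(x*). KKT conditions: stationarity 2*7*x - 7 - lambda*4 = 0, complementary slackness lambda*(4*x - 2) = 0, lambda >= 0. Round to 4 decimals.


Step 1: Try lambda = 0 (constraint inactive).
Stationarity: 2*7*x - 7 = 0
x* = 7/(2*7) = 0.5
Check constraint: 4*0.5 = 2.0 >= 2 -- satisfied.
Step 2: Compute optimal value.
f(x*) = 7*0.5^2 - 7*0.5 = -1.75


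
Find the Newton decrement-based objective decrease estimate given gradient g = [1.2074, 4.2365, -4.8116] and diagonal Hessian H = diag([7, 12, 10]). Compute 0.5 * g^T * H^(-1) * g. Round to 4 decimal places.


Step 1: H is diagonal, so H^(-1) * g = [0.1725, 0.353, -0.4812].
Step 2: g^T H^(-1) g = sum_i g_i^2 / H_ii
  = (1.2074)^2/7 + (4.2365)^2/12 + (-4.8116)^2/10
  = 0.2083 + 1.4957 + 2.3151 = 4.0191
Step 3: Objective decrease = 0.5 * g^T H^(-1) g = 2.0095


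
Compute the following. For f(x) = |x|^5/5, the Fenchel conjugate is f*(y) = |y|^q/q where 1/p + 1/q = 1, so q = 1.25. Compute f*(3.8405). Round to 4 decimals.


The conjugate exponent q satisfies 1/p + 1/q = 1.
p = 5, so q = 5/(5 - 1) = 1.25
|y|^q = 3.8405^1.25 = 5.3763
f*(3.8405) = 5.3763 / 1.25 = 4.3011


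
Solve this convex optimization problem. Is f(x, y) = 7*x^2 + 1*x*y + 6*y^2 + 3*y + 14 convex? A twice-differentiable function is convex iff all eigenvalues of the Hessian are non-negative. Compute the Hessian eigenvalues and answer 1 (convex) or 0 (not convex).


The Hessian of f(x,y) = 7*x^2 + 1*x*y + 6*y^2 + 3*y + 14 is:
H = [[14, 1], [1, 12]]
Trace = 14 + 12 = 26
Determinant = 14*12 - (1)^2 = 167
Discriminant = (26)^2 - 4*167 = 8.0
Eigenvalues: lambda_1 = 11.5858, lambda_2 = 14.4142
The function is convex.

1


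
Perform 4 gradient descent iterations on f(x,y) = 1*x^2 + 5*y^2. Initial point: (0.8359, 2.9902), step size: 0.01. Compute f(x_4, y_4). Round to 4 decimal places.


Gradient descent on f(x,y) = 1*x^2 + 5*y^2.
Starting point: (0.8359, 2.9902), alpha = 0.01
Step 1: grad_x = 2*1*0.8359 = 1.6718, grad_y = 2*5*2.9902 = 29.902
  x_1 = 0.8359 - 0.01*1.6718 = 0.8192
  y_1 = 2.9902 - 0.01*29.902 = 2.6912
Step 2: grad_x = 2*1*0.8192 = 1.6384, grad_y = 2*5*2.6912 = 26.9118
  x_2 = 0.8192 - 0.01*1.6384 = 0.8028
  y_2 = 2.6912 - 0.01*26.9118 = 2.4221
Step 3: grad_x = 2*1*0.8028 = 1.6056, grad_y = 2*5*2.4221 = 24.2206
  x_3 = 0.8028 - 0.01*1.6056 = 0.7867
  y_3 = 2.4221 - 0.01*24.2206 = 2.1799
Step 4: grad_x = 2*1*0.7867 = 1.5735, grad_y = 2*5*2.1799 = 21.7986
  x_4 = 0.7867 - 0.01*1.5735 = 0.771
  y_4 = 2.1799 - 0.01*21.7986 = 1.9619
f(0.771, 1.9619) = 1*0.771^2 + 5*1.9619^2 = 19.8391


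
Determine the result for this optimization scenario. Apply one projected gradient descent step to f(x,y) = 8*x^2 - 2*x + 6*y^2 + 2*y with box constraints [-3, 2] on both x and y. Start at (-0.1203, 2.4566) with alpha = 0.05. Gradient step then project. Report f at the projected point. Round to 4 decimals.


Step 1: Compute gradient at (-0.1203, 2.4566).
grad_x = 2*8*-0.1203 - 2 = -3.9248
grad_y = 2*6*2.4566 + 2 = 31.4792
Step 2: Gradient step.
x_raw = -0.1203 - 0.05*-3.9248 = 0.0759
y_raw = 2.4566 - 0.05*31.4792 = 0.8826
Step 3: Project onto [-3, 2].
x_proj = clip(0.0759) = 0.0759
y_proj = clip(0.8826) = 0.8826
Step 4: Evaluate f.
f(0.0759, 0.8826) = 6.3339


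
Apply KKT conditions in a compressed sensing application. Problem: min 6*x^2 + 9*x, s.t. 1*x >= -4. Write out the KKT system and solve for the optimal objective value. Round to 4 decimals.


Step 1: Try lambda = 0 (constraint inactive).
Stationarity: 2*6*x + 9 = 0
x* = -9/(2*6) = -0.75
Check constraint: 1*-0.75 = -0.75 >= -4 -- satisfied.
Step 2: Compute optimal value.
f(x*) = 6*(-0.75)^2 + 9*(-0.75) = -3.375


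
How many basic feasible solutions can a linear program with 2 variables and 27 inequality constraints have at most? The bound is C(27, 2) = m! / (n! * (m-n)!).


Each vertex corresponds to some choice of n active constraints out of m, so the number of vertices is at most C(m, n) = m! / (n!(m-n)!).
m = 27, n = 2
Numerator: 27 * 26
Denominator: 2! = 2
C(27, 2) = 351


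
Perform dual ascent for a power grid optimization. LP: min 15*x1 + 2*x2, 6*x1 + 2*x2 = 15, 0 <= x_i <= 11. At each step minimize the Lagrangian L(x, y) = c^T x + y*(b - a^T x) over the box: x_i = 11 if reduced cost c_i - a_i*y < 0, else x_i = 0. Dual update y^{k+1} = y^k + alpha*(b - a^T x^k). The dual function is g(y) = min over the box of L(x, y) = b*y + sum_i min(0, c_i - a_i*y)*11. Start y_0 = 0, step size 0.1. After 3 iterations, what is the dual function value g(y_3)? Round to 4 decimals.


Dual ascent for LP: min 15*x1 + 2*x2, 6*x1 + 2*x2 = 15, 0 <= x_i <= 11
Step 1: y^k = 0.0, reduced costs: (15.0, 2.0)
  x^k = (0.0, 0.0), subgradient = b - a^T x = 15.0
  y^{k+1} = 0.0 + 0.1*15.0 = 1.5
Step 2: y^k = 1.5, reduced costs: (6.0, -1.0)
  x^k = (0.0, 11.0), subgradient = b - a^T x = -7.0
  y^{k+1} = 1.5 + 0.1*-7.0 = 0.8
Step 3: y^k = 0.8, reduced costs: (10.2, 0.4)
  x^k = (0.0, 0.0), subgradient = b - a^T x = 15.0
  y^{k+1} = 0.8 + 0.1*15.0 = 2.3
Dual objective at y_3 = 2.3: reduced costs (1.2, -2.6), box minimizer x = (0.0, 11.0)
g(y_3) = b*y + (c1 - a1*y)*x1 + (c2 - a2*y)*x2 = 15*2.3 + 1.2*0.0 + (-2.6)*11.0 = 34.5 + 0.0 - 28.6 = 5.9


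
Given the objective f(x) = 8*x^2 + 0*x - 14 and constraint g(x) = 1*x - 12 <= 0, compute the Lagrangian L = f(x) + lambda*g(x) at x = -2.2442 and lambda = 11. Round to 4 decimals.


Step 1: Evaluate f(x).
f(-2.2442) = 8*(-2.2442)^2 + 0*(-2.2442) - 14 = 26.2915
Step 2: Evaluate g(x).
g(-2.2442) = 1*-2.2442 - 12 = -14.2442
Step 3: Compute Lagrangian.
L = 26.2915 + 11*-14.2442 = -130.3947


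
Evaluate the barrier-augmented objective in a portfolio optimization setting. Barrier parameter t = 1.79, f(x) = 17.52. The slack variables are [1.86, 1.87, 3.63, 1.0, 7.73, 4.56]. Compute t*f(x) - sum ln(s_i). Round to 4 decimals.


Step 1: Compute log-barrier.
ln values: [0.6206, 0.6259, 1.2892, 0.0, 2.0451, 1.5173]
phi = -(0.6206 + 0.6259 + 1.2892 + 0.0 + 2.0451 + 1.5173) = -6.0982
Step 2: Compute augmented objective.
t*f(x) = 1.79*17.52 = 31.3608
Total = 31.3608 - 6.0982 = 25.2626


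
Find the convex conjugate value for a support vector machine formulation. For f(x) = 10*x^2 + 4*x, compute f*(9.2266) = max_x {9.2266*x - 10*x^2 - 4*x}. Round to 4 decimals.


f*(y) = sup_x {y*x - a*x^2 - b*x} = sup_x {(y-b)*x - a*x^2}
FOC: (y - b) - 2a*x = 0 => x* = (y - b)/(2a)
x* = (9.2266 - 4)/(2*10) = 0.2613
f*(9.2266) = (y-b)^2/(4a) = (9.2266 - 4)^2/(4*10)
= 27.3173/40 = 0.6829


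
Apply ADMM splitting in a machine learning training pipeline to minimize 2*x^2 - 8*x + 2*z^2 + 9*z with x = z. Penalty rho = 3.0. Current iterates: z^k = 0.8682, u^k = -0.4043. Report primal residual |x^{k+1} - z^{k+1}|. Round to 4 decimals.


ADMM iteration with rho = 3.0, z^k = 0.8682, u^k = -0.4043
Step 1: x-update.
Minimize 2*x^2 - 8*x + (3.0/2)*(x - 0.8682 - 0.4043)^2
FOC: (2*2 + 3.0)*x = 8 + 3.0*(0.8682 + 0.4043)
x^{k+1} = 1.6882
Step 2: z-update.
Minimize 2*z^2 + 9*z + (3.0/2)*(1.6882 - z - 0.4043)^2
FOC: (2*2 + 3.0)*z = -9 + 3.0*(1.6882 - 0.4043)
z^{k+1} = -0.7355
Step 3: u-update.
u^{k+1} = -0.4043 + 1.6882 + 0.7355 = 2.0194
Step 4: Primal residual = |1.6882 + 0.7355| = 2.4237


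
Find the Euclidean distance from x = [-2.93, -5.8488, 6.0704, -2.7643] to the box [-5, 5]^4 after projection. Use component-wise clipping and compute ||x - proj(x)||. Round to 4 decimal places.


Project each component onto [-5, 5].
clip(-2.93) = -2.93, clip(-5.8488) = -5.0, clip(6.0704) = 5.0, clip(-2.7643) = -2.7643
Projection = [-2.93, -5.0, 5.0, -2.7643]
Squared diffs: [0.0, 0.7205, 1.1458, 0.0]
Distance = sqrt(1.8663) = 1.3661


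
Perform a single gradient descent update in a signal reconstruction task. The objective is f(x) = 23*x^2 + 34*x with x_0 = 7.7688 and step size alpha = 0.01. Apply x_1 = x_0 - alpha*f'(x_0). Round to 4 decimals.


We compute the gradient at x_0 and apply the update.
f'(x) = 46*x + 34
f'(7.7688) = 46*7.7688 + 34 = 391.3648
x_1 = 7.7688 - 0.01*391.3648 = 3.8552


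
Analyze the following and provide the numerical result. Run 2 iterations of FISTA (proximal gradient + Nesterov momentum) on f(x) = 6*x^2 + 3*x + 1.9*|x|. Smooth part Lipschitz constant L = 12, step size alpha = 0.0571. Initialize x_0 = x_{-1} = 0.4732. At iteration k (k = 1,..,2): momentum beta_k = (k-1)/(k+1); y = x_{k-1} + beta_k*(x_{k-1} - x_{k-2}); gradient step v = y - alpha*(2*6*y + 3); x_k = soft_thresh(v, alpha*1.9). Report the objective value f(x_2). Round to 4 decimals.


FISTA on f(x) = 6*x^2 + 3*x + 1.9*|x|
L = 12, alpha = 0.0571
Iteration 1: beta = 0.0, y = 0.4732 + 0.0*(0.4732 - 0.4732) = 0.4732
  grad(y) = 8.6784, v = y - alpha*grad = -0.0223
  prox(v) = soft_thresh(-0.0223, 0.1085) = 0.0
Iteration 2: beta = 0.3333, y = 0.0 + 0.3333*(0.0 - 0.4732) = -0.1577
  grad(y) = 1.1072, v = y - alpha*grad = -0.221
  prox(v) = soft_thresh(-0.221, 0.1085) = -0.1125
f(x_2) = 6*(-0.1125)^2 + 3*(-0.1125) + 1.9*|-0.1125| = -0.0478


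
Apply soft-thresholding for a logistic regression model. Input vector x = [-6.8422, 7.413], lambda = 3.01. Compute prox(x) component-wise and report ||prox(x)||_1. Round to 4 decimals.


Soft-thresholding with lambda = 3.01:
prox(-6.8422) = sign(-6.8422)*max(|-6.8422| - 3.01, 0) = -3.8322
prox(7.413) = sign(7.413)*max(|7.413| - 3.01, 0) = 4.403
prox(x) = [-3.8322, 4.403]
||prox(x)||_1 = 3.8322 + 4.403 = 8.2352


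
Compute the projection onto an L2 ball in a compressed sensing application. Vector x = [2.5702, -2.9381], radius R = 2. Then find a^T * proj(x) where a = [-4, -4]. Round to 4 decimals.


Step 1: Compute ||x|| (intermediates to 6 decimals).
||x|| = sqrt(2.5702^2 + (-2.9381)^2) = 3.903634
Step 2: Project.
Since ||x|| > R, scale = R/||x|| = 2/3.903634 = 0.512343, proj(x) = scale * x
proj(x) = [1.316824, -1.505315]
Step 3: Dot product.
a^T * proj(x) = -4*1.316824 - 4*(-1.505315) = 0.754


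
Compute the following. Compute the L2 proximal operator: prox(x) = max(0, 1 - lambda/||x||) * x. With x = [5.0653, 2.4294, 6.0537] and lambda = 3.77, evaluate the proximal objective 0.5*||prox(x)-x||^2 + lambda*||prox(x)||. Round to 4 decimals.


Step 1: Compute ||x||.
||x|| = 8.2587
Step 2: Compute scaling factor.
scale = max(0, 1 - 3.77/8.2587) = 0.5435
Step 3: prox(x) = [2.7531, 1.3204, 3.2903]
||prox(x)|| = 4.4887
Step 4: Proximal objective.
0.5*||prox-x||^2 = 7.1065
lambda*||prox|| = 16.9224
Total = 24.0289


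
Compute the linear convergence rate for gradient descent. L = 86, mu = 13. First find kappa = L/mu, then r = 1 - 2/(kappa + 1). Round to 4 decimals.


Step 1: Compute the condition number.
kappa = L/mu = 86/13 = 6.6154
Step 2: Compute the convergence rate.
r = 1 - 2/(kappa + 1) = 1 - 2*mu/(L + mu) = (L - mu)/(L + mu) = 73/99 = 0.7374


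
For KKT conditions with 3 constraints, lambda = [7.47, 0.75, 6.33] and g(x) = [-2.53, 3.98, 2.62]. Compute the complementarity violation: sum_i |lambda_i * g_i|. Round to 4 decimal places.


KKT complementary slackness check:
lambda_1 * g_1 = 7.47 * -2.53 = -18.8991
lambda_2 * g_2 = 0.75 * 3.98 = 2.985
lambda_3 * g_3 = 6.33 * 2.62 = 16.5846
Total violation = 18.8991 + 2.985 + 16.5846 = 38.4687


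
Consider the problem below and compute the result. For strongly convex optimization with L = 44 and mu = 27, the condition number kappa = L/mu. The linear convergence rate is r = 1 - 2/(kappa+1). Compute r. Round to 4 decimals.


Step 1: Compute the condition number.
kappa = L/mu = 44/27 = 1.6296
Step 2: Compute the convergence rate.
r = 1 - 2/(kappa + 1) = 1 - 2*mu/(L + mu) = (L - mu)/(L + mu) = 17/71 = 0.2394


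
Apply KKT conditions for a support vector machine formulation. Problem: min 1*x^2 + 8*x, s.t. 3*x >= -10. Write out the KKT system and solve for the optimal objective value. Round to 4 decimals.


Step 1: Try lambda = 0 (constraint inactive).
x_unc = -8/(2*1) = -4.0
Check: 3*-4.0 = -12.0 < -10 -- violated!
Step 2: Constraint must be active: 3*x = -10
x* = -10/3 = -3.3333 (rounded; the exact value -10/3 is used below)
lambda = (2*1*(-10/3) + 8)/3 = 0.4444
Step 3: Compute optimal value.
f(x*) = 1*(-10/3)^2 + 8*(-10/3) = -15.5556


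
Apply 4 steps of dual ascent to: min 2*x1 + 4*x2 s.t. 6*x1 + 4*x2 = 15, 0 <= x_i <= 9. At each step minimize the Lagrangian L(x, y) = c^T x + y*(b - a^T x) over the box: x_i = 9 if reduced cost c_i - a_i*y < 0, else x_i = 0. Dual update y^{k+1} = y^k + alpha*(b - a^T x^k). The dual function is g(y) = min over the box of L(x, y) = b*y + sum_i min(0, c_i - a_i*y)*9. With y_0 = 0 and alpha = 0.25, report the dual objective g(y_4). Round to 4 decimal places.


Dual ascent for LP: min 2*x1 + 4*x2, 6*x1 + 4*x2 = 15, 0 <= x_i <= 9
Step 1: y^k = 0.0, reduced costs: (2.0, 4.0)
  x^k = (0.0, 0.0), subgradient = b - a^T x = 15.0
  y^{k+1} = 0.0 + 0.25*15.0 = 3.75
Step 2: y^k = 3.75, reduced costs: (-20.5, -11.0)
  x^k = (9.0, 9.0), subgradient = b - a^T x = -75.0
  y^{k+1} = 3.75 + 0.25*-75.0 = -15.0
Step 3: y^k = -15.0, reduced costs: (92.0, 64.0)
  x^k = (0.0, 0.0), subgradient = b - a^T x = 15.0
  y^{k+1} = -15.0 + 0.25*15.0 = -11.25
Step 4: y^k = -11.25, reduced costs: (69.5, 49.0)
  x^k = (0.0, 0.0), subgradient = b - a^T x = 15.0
  y^{k+1} = -11.25 + 0.25*15.0 = -7.5
Dual objective at y_4 = -7.5: reduced costs (47.0, 34.0), box minimizer x = (0.0, 0.0)
g(y_4) = b*y + (c1 - a1*y)*x1 + (c2 - a2*y)*x2 = 15*(-7.5) + 47.0*0.0 + 34.0*0.0 = -112.5 + 0.0 + 0.0 = -112.5


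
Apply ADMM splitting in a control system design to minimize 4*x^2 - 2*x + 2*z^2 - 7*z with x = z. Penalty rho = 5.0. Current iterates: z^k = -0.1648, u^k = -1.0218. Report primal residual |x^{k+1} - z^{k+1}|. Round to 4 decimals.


ADMM iteration with rho = 5.0, z^k = -0.1648, u^k = -1.0218
Step 1: x-update.
Minimize 4*x^2 - 2*x + (5.0/2)*(x + 0.1648 - 1.0218)^2
FOC: (2*4 + 5.0)*x = 2 + 5.0*(-0.1648 + 1.0218)
x^{k+1} = 0.4835
Step 2: z-update.
Minimize 2*z^2 - 7*z + (5.0/2)*(0.4835 - z - 1.0218)^2
FOC: (2*2 + 5.0)*z = 7 + 5.0*(0.4835 - 1.0218)
z^{k+1} = 0.4787
Step 3: u-update.
u^{k+1} = -1.0218 + 0.4835 - 0.4787 = -1.017
Step 4: Primal residual = |0.4835 - 0.4787| = 0.0048


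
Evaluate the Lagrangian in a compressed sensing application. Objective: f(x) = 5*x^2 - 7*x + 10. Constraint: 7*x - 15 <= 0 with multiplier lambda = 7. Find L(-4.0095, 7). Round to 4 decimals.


Step 1: Evaluate f(x).
f(-4.0095) = 5*(-4.0095)^2 - 7*(-4.0095) + 10 = 118.447
Step 2: Evaluate g(x).
g(-4.0095) = 7*-4.0095 - 15 = -43.0665
Step 3: Compute Lagrangian.
L = 118.447 + 7*-43.0665 = -183.0185


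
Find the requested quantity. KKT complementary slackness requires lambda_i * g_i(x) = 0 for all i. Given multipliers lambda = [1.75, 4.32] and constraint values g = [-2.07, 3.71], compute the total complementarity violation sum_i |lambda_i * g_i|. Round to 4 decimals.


KKT complementary slackness check:
lambda_1 * g_1 = 1.75 * -2.07 = -3.6225
lambda_2 * g_2 = 4.32 * 3.71 = 16.0272
Total violation = 3.6225 + 16.0272 = 19.6497


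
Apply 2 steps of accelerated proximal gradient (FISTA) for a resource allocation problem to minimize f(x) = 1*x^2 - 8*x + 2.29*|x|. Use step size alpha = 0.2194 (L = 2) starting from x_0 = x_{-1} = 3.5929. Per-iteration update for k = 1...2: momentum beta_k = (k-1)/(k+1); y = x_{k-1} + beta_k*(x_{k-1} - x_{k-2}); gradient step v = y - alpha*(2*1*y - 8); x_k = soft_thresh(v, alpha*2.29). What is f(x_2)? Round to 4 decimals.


FISTA on f(x) = 1*x^2 - 8*x + 2.29*|x|
L = 2, alpha = 0.2194
Iteration 1: beta = 0.0, y = 3.5929 + 0.0*(3.5929 - 3.5929) = 3.5929
  grad(y) = -0.8142, v = y - alpha*grad = 3.7715
  prox(v) = soft_thresh(3.7715, 0.5024) = 3.2691
Iteration 2: beta = 0.3333, y = 3.2691 + 0.3333*(3.2691 - 3.5929) = 3.1612
  grad(y) = -1.6776, v = y - alpha*grad = 3.5293
  prox(v) = soft_thresh(3.5293, 0.5024) = 3.0268
f(x_2) = 1*3.0268^2 - 8*3.0268 + 2.29*|3.0268| = -8.1215


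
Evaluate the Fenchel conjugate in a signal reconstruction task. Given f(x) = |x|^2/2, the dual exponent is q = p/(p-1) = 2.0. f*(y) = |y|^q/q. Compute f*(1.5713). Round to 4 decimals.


The conjugate exponent q satisfies 1/p + 1/q = 1.
p = 2, so q = 2/(2 - 1) = 2.0
|y|^q = 1.5713^2.0 = 2.469
f*(1.5713) = 2.469 / 2.0 = 1.2345


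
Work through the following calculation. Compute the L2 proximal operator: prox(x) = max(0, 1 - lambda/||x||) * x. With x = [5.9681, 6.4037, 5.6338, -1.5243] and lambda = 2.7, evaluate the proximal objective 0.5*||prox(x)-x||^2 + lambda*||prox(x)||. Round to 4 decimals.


Step 1: Compute ||x||.
||x|| = 10.5209
Step 2: Compute scaling factor.
scale = max(0, 1 - 2.7/10.5209) = 0.7434
Step 3: prox(x) = [4.4365, 4.7603, 4.188, -1.1331]
||prox(x)|| = 7.8209
Step 4: Proximal objective.
0.5*||prox-x||^2 = 3.645
lambda*||prox|| = 21.1164
Total = 24.7614


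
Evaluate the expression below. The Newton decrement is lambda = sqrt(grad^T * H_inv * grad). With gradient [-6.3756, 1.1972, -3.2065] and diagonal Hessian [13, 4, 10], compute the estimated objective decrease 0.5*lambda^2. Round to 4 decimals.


Step 1: H is diagonal, so H^(-1) * g = [-0.4904, 0.2993, -0.3207].
Step 2: g^T H^(-1) g = sum_i g_i^2 / H_ii
  = (-6.3756)^2/13 + (1.1972)^2/4 + (-3.2065)^2/10
  = 3.1268 + 0.3583 + 1.0282 = 4.5133
Step 3: Objective decrease = 0.5 * g^T H^(-1) g = 2.2566


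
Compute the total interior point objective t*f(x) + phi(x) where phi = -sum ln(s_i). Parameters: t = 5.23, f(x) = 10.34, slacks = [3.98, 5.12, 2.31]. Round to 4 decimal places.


Step 1: Compute log-barrier.
ln values: [1.3813, 1.6332, 0.8372]
phi = -(1.3813 + 1.6332 + 0.8372) = -3.8517
Step 2: Compute augmented objective.
t*f(x) = 5.23*10.34 = 54.0782
Total = 54.0782 - 3.8517 = 50.2265


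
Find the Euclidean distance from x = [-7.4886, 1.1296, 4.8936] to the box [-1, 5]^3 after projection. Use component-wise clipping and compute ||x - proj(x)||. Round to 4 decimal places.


Project each component onto [-1, 5].
clip(-7.4886) = -1.0, clip(1.1296) = 1.1296, clip(4.8936) = 4.8936
Projection = [-1.0, 1.1296, 4.8936]
Squared diffs: [42.1019, 0.0, 0.0]
Distance = sqrt(42.1019) = 6.4886


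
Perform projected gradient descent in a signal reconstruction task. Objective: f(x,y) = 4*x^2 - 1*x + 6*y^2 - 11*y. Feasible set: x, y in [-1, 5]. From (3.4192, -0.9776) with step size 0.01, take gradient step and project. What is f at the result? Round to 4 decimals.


Step 1: Compute gradient at (3.4192, -0.9776).
grad_x = 2*4*3.4192 - 1 = 26.3536
grad_y = 2*6*-0.9776 - 11 = -22.7312
Step 2: Gradient step.
x_raw = 3.4192 - 0.01*26.3536 = 3.1557
y_raw = -0.9776 - 0.01*-22.7312 = -0.7503
Step 3: Project onto [-1, 5].
x_proj = clip(3.1557) = 3.1557
y_proj = clip(-0.7503) = -0.7503
Step 4: Evaluate f.
f(3.1557, -0.7503) = 48.308


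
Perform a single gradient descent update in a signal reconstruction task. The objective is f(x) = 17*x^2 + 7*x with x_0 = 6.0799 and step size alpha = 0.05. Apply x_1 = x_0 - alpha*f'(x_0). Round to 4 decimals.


We compute the gradient at x_0 and apply the update.
f'(x) = 34*x + 7
f'(6.0799) = 34*6.0799 + 7 = 213.7166
x_1 = 6.0799 - 0.05*213.7166 = -4.6059


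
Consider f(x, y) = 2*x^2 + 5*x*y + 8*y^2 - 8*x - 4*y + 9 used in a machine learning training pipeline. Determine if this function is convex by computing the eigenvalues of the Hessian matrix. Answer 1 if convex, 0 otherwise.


The Hessian of f(x,y) = 2*x^2 + 5*x*y + 8*y^2 - 8*x - 4*y + 9 is:
H = [[4, 5], [5, 16]]
Trace = 4 + 16 = 20
Determinant = 4*16 - (5)^2 = 39
Discriminant = (20)^2 - 4*39 = 244.0
Eigenvalues: lambda_1 = 2.1898, lambda_2 = 17.8102
The function is convex.

1


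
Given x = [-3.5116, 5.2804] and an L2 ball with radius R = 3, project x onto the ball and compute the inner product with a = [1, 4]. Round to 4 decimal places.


Step 1: Compute ||x|| (intermediates to 6 decimals).
||x|| = sqrt((-3.5116)^2 + 5.2804^2) = 6.341448
Step 2: Project.
Since ||x|| > R, scale = R/||x|| = 3/6.341448 = 0.473078, proj(x) = scale * x
proj(x) = [-1.661261, 2.498041]
Step 3: Dot product.
a^T * proj(x) = 1*(-1.661261) + 4*2.498041 = 8.3309


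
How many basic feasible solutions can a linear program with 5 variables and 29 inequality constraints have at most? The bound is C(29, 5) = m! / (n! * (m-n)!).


Each vertex corresponds to some choice of n active constraints out of m, so the number of vertices is at most C(m, n) = m! / (n!(m-n)!).
m = 29, n = 5
Numerator: 29 * 28 * 27 * 26 * 25
Denominator: 5! = 120
C(29, 5) = 118755


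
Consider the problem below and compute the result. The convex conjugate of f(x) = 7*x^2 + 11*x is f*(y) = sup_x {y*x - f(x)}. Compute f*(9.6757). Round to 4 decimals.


f*(y) = sup_x {y*x - a*x^2 - b*x} = sup_x {(y-b)*x - a*x^2}
FOC: (y - b) - 2a*x = 0 => x* = (y - b)/(2a)
x* = (9.6757 - 11)/(2*7) = -0.0946
f*(9.6757) = (y-b)^2/(4a) = (9.6757 - 11)^2/(4*7)
= 1.7538/28 = 0.0626


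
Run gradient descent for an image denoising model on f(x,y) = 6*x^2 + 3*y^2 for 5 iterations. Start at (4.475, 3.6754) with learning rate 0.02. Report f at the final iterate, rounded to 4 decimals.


Gradient descent on f(x,y) = 6*x^2 + 3*y^2.
Starting point: (4.475, 3.6754), alpha = 0.02
Step 1: grad_x = 2*6*4.475 = 53.7, grad_y = 2*3*3.6754 = 22.0524
  x_1 = 4.475 - 0.02*53.7 = 3.401
  y_1 = 3.6754 - 0.02*22.0524 = 3.2344
Step 2: grad_x = 2*6*3.401 = 40.812, grad_y = 2*3*3.2344 = 19.4061
  x_2 = 3.401 - 0.02*40.812 = 2.5848
  y_2 = 3.2344 - 0.02*19.4061 = 2.8462
Step 3: grad_x = 2*6*2.5848 = 31.0171, grad_y = 2*3*2.8462 = 17.0774
  x_3 = 2.5848 - 0.02*31.0171 = 1.9644
  y_3 = 2.8462 - 0.02*17.0774 = 2.5047
Step 4: grad_x = 2*6*1.9644 = 23.573, grad_y = 2*3*2.5047 = 15.0281
  x_4 = 1.9644 - 0.02*23.573 = 1.493
  y_4 = 2.5047 - 0.02*15.0281 = 2.2041
Step 5: grad_x = 2*6*1.493 = 17.9155, grad_y = 2*3*2.2041 = 13.2247
  x_5 = 1.493 - 0.02*17.9155 = 1.1346
  y_5 = 2.2041 - 0.02*13.2247 = 1.9396
f(1.1346, 1.9396) = 6*1.1346^2 + 3*1.9396^2 = 19.011


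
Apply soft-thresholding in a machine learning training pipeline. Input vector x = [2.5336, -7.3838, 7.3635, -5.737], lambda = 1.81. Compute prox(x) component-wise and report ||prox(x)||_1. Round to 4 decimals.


Soft-thresholding with lambda = 1.81:
prox(2.5336) = sign(2.5336)*max(|2.5336| - 1.81, 0) = 0.7236
prox(-7.3838) = sign(-7.3838)*max(|-7.3838| - 1.81, 0) = -5.5738
prox(7.3635) = sign(7.3635)*max(|7.3635| - 1.81, 0) = 5.5535
prox(-5.737) = sign(-5.737)*max(|-5.737| - 1.81, 0) = -3.927
prox(x) = [0.7236, -5.5738, 5.5535, -3.927]
||prox(x)||_1 = 0.7236 + 5.5738 + 5.5535 + 3.927 = 15.7779


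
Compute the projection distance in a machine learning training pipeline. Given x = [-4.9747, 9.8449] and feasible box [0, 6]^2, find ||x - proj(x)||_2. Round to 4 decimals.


Project each component onto [0, 6].
clip(-4.9747) = 0.0, clip(9.8449) = 6.0
Projection = [0.0, 6.0]
Squared diffs: [24.7476, 14.7833]
Distance = sqrt(39.5309) = 6.2874


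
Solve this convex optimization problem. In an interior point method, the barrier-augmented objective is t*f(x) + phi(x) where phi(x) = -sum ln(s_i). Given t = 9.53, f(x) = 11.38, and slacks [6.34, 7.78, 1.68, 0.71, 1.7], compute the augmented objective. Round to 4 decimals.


Step 1: Compute log-barrier.
ln values: [1.8469, 2.0516, 0.5188, -0.3425, 0.5306]
phi = -(1.8469 + 2.0516 + 0.5188 - 0.3425 + 0.5306) = -4.6054
Step 2: Compute augmented objective.
t*f(x) = 9.53*11.38 = 108.4514
Total = 108.4514 - 4.6054 = 103.846


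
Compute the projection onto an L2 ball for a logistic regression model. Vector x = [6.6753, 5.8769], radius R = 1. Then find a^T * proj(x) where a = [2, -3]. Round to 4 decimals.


Step 1: Compute ||x|| (intermediates to 6 decimals).
||x|| = sqrt(6.6753^2 + 5.8769^2) = 8.893682
Step 2: Project.
Since ||x|| > R, scale = R/||x|| = 1/8.893682 = 0.112439, proj(x) = scale * x
proj(x) = [0.750564, 0.660793]
Step 3: Dot product.
a^T * proj(x) = 2*0.750564 - 3*0.660793 = -0.4813


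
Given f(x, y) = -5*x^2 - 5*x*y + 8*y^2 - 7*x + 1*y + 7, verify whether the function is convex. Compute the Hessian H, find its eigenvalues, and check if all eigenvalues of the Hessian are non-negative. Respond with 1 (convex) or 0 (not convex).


The Hessian of f(x,y) = -5*x^2 - 5*x*y + 8*y^2 - 7*x + 1*y + 7 is:
H = [[-10, -5], [-5, 16]]
Trace = -10 + 16 = 6
Determinant = -10*16 - (-5)^2 = -185
Discriminant = (6)^2 - 4*-185 = 776.0
Eigenvalues: lambda_1 = -10.9284, lambda_2 = 16.9284
The function is not convex.

0


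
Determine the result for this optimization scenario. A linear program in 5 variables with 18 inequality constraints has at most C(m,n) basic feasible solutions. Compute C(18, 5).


Each vertex corresponds to some choice of n active constraints out of m, so the number of vertices is at most C(m, n) = m! / (n!(m-n)!).
m = 18, n = 5
Numerator: 18 * 17 * 16 * 15 * 14
Denominator: 5! = 120
C(18, 5) = 8568


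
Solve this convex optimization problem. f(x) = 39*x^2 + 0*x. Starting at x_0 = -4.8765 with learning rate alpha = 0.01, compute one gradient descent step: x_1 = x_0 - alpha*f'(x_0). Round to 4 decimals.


We compute the gradient at x_0 and apply the update.
f'(x) = 78*x + 0
f'(-4.8765) = 78*-4.8765 + 0 = -380.367
x_1 = -4.8765 - 0.01*-380.367 = -1.0728


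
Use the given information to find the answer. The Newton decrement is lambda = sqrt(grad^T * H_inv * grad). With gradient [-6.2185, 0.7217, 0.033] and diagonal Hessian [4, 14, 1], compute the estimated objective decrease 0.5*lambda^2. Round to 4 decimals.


Step 1: H is diagonal, so H^(-1) * g = [-1.5546, 0.0516, 0.033].
Step 2: g^T H^(-1) g = sum_i g_i^2 / H_ii
  = (-6.2185)^2/4 + (0.7217)^2/14 + (0.033)^2/1
  = 9.6674 + 0.0372 + 0.0011 = 9.7057
Step 3: Objective decrease = 0.5 * g^T H^(-1) g = 4.8529


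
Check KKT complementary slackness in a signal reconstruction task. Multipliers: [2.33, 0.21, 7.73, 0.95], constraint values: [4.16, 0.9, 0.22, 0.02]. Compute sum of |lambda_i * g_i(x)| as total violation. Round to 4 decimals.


KKT complementary slackness check:
lambda_1 * g_1 = 2.33 * 4.16 = 9.6928
lambda_2 * g_2 = 0.21 * 0.9 = 0.189
lambda_3 * g_3 = 7.73 * 0.22 = 1.7006
lambda_4 * g_4 = 0.95 * 0.02 = 0.019
Total violation = 9.6928 + 0.189 + 1.7006 + 0.019 = 11.6014


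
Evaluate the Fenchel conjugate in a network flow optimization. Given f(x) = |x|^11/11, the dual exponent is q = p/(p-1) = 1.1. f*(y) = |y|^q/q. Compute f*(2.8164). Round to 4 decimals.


The conjugate exponent q satisfies 1/p + 1/q = 1.
p = 11, so q = 11/(11 - 1) = 1.1
|y|^q = 2.8164^1.1 = 3.1237
f*(2.8164) = 3.1237 / 1.1 = 2.8397


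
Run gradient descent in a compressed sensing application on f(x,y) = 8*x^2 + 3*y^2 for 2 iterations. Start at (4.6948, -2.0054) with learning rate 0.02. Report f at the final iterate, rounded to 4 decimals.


Gradient descent on f(x,y) = 8*x^2 + 3*y^2.
Starting point: (4.6948, -2.0054), alpha = 0.02
Step 1: grad_x = 2*8*4.6948 = 75.1168, grad_y = 2*3*-2.0054 = -12.0324
  x_1 = 4.6948 - 0.02*75.1168 = 3.1925
  y_1 = -2.0054 - 0.02*-12.0324 = -1.7648
Step 2: grad_x = 2*8*3.1925 = 51.0794, grad_y = 2*3*-1.7648 = -10.5885
  x_2 = 3.1925 - 0.02*51.0794 = 2.1709
  y_2 = -1.7648 - 0.02*-10.5885 = -1.553
f(2.1709, -1.553) = 8*2.1709^2 + 3*(-1.553)^2 = 44.9369


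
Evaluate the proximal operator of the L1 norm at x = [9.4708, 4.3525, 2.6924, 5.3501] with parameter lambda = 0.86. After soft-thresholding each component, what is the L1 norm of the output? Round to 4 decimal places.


Soft-thresholding with lambda = 0.86:
prox(9.4708) = sign(9.4708)*max(|9.4708| - 0.86, 0) = 8.6108
prox(4.3525) = sign(4.3525)*max(|4.3525| - 0.86, 0) = 3.4925
prox(2.6924) = sign(2.6924)*max(|2.6924| - 0.86, 0) = 1.8324
prox(5.3501) = sign(5.3501)*max(|5.3501| - 0.86, 0) = 4.4901
prox(x) = [8.6108, 3.4925, 1.8324, 4.4901]
||prox(x)||_1 = 8.6108 + 3.4925 + 1.8324 + 4.4901 = 18.4258


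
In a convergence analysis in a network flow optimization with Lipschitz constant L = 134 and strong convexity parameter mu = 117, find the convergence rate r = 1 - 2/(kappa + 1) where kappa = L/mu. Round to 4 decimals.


Step 1: Compute the condition number.
kappa = L/mu = 134/117 = 1.1453
Step 2: Compute the convergence rate.
r = 1 - 2/(kappa + 1) = 1 - 2*mu/(L + mu) = (L - mu)/(L + mu) = 17/251 = 0.0677


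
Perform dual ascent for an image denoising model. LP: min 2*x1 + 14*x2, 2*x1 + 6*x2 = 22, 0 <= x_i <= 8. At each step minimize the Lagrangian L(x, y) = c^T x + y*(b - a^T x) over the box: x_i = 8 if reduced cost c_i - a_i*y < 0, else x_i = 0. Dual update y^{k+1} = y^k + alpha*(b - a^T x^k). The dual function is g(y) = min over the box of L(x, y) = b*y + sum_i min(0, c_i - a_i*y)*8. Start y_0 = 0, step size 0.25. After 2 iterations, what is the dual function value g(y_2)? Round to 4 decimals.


Dual ascent for LP: min 2*x1 + 14*x2, 2*x1 + 6*x2 = 22, 0 <= x_i <= 8
Step 1: y^k = 0.0, reduced costs: (2.0, 14.0)
  x^k = (0.0, 0.0), subgradient = b - a^T x = 22.0
  y^{k+1} = 0.0 + 0.25*22.0 = 5.5
Step 2: y^k = 5.5, reduced costs: (-9.0, -19.0)
  x^k = (8.0, 8.0), subgradient = b - a^T x = -42.0
  y^{k+1} = 5.5 + 0.25*-42.0 = -5.0
Dual objective at y_2 = -5.0: reduced costs (12.0, 44.0), box minimizer x = (0.0, 0.0)
g(y_2) = b*y + (c1 - a1*y)*x1 + (c2 - a2*y)*x2 = 22*(-5.0) + 12.0*0.0 + 44.0*0.0 = -110.0 + 0.0 + 0.0 = -110.0


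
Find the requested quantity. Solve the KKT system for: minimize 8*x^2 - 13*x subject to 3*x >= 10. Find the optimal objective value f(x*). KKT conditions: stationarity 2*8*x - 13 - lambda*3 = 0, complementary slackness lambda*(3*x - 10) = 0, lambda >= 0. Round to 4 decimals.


Step 1: Try lambda = 0 (constraint inactive).
x_unc = 13/(2*8) = 0.8125
Check: 3*0.8125 = 2.4375 < 10 -- violated!
Step 2: Constraint must be active: 3*x = 10
x* = 10/3 = 3.3333 (rounded; the exact value 10/3 is used below)
lambda = (2*8*(10/3) - 13)/3 = 13.4444
Step 3: Compute optimal value.
f(x*) = 8*(10/3)^2 - 13*(10/3) = 45.5556


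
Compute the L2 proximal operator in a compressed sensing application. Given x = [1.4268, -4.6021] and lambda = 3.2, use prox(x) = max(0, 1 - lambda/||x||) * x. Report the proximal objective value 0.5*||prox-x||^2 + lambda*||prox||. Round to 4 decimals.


Step 1: Compute ||x||.
||x|| = 4.8182
Step 2: Compute scaling factor.
scale = max(0, 1 - 3.2/4.8182) = 0.3359
Step 3: prox(x) = [0.4792, -1.5456]
||prox(x)|| = 1.6182
Step 4: Proximal objective.
0.5*||prox-x||^2 = 5.12
lambda*||prox|| = 5.1782
Total = 10.2983


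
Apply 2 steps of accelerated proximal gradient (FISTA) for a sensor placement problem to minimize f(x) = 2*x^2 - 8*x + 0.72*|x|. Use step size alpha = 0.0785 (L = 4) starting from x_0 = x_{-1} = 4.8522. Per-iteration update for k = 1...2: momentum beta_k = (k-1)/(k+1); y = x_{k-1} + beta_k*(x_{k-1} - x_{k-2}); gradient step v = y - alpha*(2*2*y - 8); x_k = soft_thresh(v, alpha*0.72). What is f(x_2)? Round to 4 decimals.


FISTA on f(x) = 2*x^2 - 8*x + 0.72*|x|
L = 4, alpha = 0.0785
Iteration 1: beta = 0.0, y = 4.8522 + 0.0*(4.8522 - 4.8522) = 4.8522
  grad(y) = 11.4088, v = y - alpha*grad = 3.9566
  prox(v) = soft_thresh(3.9566, 0.0565) = 3.9001
Iteration 2: beta = 0.3333, y = 3.9001 + 0.3333*(3.9001 - 4.8522) = 3.5827
  grad(y) = 6.3309, v = y - alpha*grad = 3.0857
  prox(v) = soft_thresh(3.0857, 0.0565) = 3.0292
f(x_2) = 2*3.0292^2 - 8*3.0292 + 0.72*|3.0292| = -3.7003


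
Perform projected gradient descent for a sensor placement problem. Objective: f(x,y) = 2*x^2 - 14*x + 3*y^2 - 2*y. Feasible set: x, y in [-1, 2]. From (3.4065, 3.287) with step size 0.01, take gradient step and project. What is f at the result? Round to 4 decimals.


Step 1: Compute gradient at (3.4065, 3.287).
grad_x = 2*2*3.4065 - 14 = -0.374
grad_y = 2*3*3.287 - 2 = 17.722
Step 2: Gradient step.
x_raw = 3.4065 - 0.01*-0.374 = 3.4102
y_raw = 3.287 - 0.01*17.722 = 3.1098
Step 3: Project onto [-1, 2].
x_proj = clip(3.4102) = 2.0
y_proj = clip(3.1098) = 2.0
Step 4: Evaluate f.
f(2.0, 2.0) = -12.0


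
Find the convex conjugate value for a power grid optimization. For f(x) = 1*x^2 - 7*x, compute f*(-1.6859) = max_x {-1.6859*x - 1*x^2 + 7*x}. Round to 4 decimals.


f*(y) = sup_x {y*x - a*x^2 - b*x} = sup_x {(y-b)*x - a*x^2}
FOC: (y - b) - 2a*x = 0 => x* = (y - b)/(2a)
x* = (-1.6859 + 7)/(2*1) = 2.6571
f*(-1.6859) = (y-b)^2/(4a) = (-1.6859 + 7)^2/(4*1)
= 28.2397/4 = 7.0599


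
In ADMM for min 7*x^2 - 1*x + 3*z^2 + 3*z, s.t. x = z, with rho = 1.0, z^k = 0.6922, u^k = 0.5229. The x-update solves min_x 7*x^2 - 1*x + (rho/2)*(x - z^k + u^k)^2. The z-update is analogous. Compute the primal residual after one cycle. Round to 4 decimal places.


ADMM iteration with rho = 1.0, z^k = 0.6922, u^k = 0.5229
Step 1: x-update.
Minimize 7*x^2 - 1*x + (1.0/2)*(x - 0.6922 + 0.5229)^2
FOC: (2*7 + 1.0)*x = 1 + 1.0*(0.6922 - 0.5229)
x^{k+1} = 0.078
Step 2: z-update.
Minimize 3*z^2 + 3*z + (1.0/2)*(0.078 - z + 0.5229)^2
FOC: (2*3 + 1.0)*z = -3 + 1.0*(0.078 + 0.5229)
z^{k+1} = -0.3427
Step 3: u-update.
u^{k+1} = 0.5229 + 0.078 + 0.3427 = 0.9436
Step 4: Primal residual = |0.078 + 0.3427| = 0.4207


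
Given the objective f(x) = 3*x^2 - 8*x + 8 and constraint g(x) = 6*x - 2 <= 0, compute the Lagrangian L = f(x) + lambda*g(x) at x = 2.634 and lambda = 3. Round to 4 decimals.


Step 1: Evaluate f(x).
f(2.634) = 3*2.634^2 - 8*2.634 + 8 = 7.7419
Step 2: Evaluate g(x).
g(2.634) = 6*2.634 - 2 = 13.804
Step 3: Compute Lagrangian.
L = 7.7419 + 3*13.804 = 49.1539


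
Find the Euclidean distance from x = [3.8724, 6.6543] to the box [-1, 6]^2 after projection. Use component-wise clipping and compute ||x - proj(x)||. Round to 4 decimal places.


Project each component onto [-1, 6].
clip(3.8724) = 3.8724, clip(6.6543) = 6.0
Projection = [3.8724, 6.0]
Squared diffs: [0.0, 0.4281]
Distance = sqrt(0.4281) = 0.6543


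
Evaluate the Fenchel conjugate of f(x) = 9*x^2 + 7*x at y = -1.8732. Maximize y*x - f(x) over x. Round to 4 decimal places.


f*(y) = sup_x {y*x - a*x^2 - b*x} = sup_x {(y-b)*x - a*x^2}
FOC: (y - b) - 2a*x = 0 => x* = (y - b)/(2a)
x* = (-1.8732 - 7)/(2*9) = -0.493
f*(-1.8732) = (y-b)^2/(4a) = (-1.8732 - 7)^2/(4*9)
= 78.7337/36 = 2.187


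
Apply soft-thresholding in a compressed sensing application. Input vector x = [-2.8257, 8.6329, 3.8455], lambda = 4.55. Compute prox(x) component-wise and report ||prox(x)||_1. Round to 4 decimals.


Soft-thresholding with lambda = 4.55:
prox(-2.8257) = sign(-2.8257)*max(|-2.8257| - 4.55, 0) = 0.0
prox(8.6329) = sign(8.6329)*max(|8.6329| - 4.55, 0) = 4.0829
prox(3.8455) = sign(3.8455)*max(|3.8455| - 4.55, 0) = 0.0
prox(x) = [0.0, 4.0829, 0.0]
||prox(x)||_1 = 0.0 + 4.0829 + 0.0 = 4.0829
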